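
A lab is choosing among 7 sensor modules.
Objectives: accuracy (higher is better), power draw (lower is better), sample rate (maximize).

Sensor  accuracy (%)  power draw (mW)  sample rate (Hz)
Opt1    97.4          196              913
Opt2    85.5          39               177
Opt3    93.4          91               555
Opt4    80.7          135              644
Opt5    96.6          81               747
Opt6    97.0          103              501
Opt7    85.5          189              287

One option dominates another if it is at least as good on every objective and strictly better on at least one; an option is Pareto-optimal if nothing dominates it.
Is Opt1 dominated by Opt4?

Opt4 vs Opt1: Opt4 is worse on accuracy (80.7 vs 97.4), so it does not dominate Opt1.

No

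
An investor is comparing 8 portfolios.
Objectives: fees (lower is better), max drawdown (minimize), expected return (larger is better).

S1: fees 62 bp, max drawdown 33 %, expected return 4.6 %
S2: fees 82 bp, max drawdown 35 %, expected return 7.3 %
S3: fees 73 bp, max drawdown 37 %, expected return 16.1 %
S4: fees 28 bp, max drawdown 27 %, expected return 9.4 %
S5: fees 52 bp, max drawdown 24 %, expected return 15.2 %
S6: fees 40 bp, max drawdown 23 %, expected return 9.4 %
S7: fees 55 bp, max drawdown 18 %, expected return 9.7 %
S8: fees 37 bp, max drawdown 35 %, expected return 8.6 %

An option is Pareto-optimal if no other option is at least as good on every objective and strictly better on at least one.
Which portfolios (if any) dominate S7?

S1: worse on fees (62 vs 55).
S2: worse on fees (82 vs 55).
S3: worse on fees (73 vs 55).
S4: worse on max drawdown (27 vs 18).
S5: worse on max drawdown (24 vs 18).
S6: worse on max drawdown (23 vs 18).
S8: worse on max drawdown (35 vs 18).
No option dominates S7.

none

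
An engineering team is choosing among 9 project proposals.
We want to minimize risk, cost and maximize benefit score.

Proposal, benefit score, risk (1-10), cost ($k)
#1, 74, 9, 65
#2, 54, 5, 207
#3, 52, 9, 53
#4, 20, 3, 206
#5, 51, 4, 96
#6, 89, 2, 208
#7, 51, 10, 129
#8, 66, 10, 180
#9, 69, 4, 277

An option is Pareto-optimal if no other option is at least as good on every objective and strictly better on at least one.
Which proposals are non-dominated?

#1: not dominated.
#2: not dominated.
#3: not dominated (best cost).
#4: not dominated.
#5: not dominated.
#6: not dominated (best benefit score).
#7: dominated by #1 (benefit score 74≥51, risk 9≤10, cost 65≤129).
#8: dominated by #1 (benefit score 74≥66, risk 9≤10, cost 65≤180).
#9: dominated by #6 (benefit score 89≥69, risk 2≤4, cost 208≤277).

#1, #2, #3, #4, #5, #6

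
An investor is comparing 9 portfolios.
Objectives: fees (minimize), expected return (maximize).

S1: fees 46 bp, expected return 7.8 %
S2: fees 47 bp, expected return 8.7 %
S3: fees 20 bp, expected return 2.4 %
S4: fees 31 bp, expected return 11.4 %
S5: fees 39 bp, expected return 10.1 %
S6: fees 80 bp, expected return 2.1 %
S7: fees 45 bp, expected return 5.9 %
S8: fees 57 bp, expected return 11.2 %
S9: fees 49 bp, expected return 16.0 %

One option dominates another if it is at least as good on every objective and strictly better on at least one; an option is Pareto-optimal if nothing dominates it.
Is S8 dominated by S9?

Yes

S9 vs S8: fees 49≤57, expected return 16.0≥11.2 — S9 is at least as good on every objective with at least one strict improvement.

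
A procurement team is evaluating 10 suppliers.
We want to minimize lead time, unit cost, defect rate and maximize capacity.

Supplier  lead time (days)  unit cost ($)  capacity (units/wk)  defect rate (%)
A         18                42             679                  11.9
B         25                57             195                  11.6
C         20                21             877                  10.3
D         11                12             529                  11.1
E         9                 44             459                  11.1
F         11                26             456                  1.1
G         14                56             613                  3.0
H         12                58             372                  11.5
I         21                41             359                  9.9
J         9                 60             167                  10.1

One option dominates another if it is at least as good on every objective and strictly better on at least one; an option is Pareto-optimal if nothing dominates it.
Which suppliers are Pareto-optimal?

A, C, D, E, F, G, J

A: not dominated.
B: dominated by C (lead time 20≤25, unit cost 21≤57, capacity 877≥195, defect rate 10.3≤11.6).
C: not dominated (best capacity).
D: not dominated (best unit cost).
E: not dominated.
F: not dominated (best defect rate).
G: not dominated.
H: dominated by D (lead time 11≤12, unit cost 12≤58, capacity 529≥372, defect rate 11.1≤11.5).
I: dominated by F (lead time 11≤21, unit cost 26≤41, capacity 456≥359, defect rate 1.1≤9.9).
J: not dominated.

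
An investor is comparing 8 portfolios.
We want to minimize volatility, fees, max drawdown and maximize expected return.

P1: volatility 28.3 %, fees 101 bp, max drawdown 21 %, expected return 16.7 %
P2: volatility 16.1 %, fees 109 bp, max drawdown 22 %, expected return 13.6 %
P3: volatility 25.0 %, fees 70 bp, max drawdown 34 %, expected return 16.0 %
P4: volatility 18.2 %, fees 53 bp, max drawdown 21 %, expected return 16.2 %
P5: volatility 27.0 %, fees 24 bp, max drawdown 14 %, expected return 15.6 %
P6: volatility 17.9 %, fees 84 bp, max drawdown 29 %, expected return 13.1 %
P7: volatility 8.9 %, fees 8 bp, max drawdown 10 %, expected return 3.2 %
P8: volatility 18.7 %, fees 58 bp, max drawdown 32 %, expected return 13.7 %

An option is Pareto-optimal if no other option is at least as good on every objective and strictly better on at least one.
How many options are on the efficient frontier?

6

P1: not dominated (best expected return).
P2: not dominated.
P3: dominated by P4 (volatility 18.2≤25.0, fees 53≤70, max drawdown 21≤34, expected return 16.2≥16.0).
P4: not dominated.
P5: not dominated.
P6: not dominated.
P7: not dominated (best volatility).
P8: dominated by P4 (volatility 18.2≤18.7, fees 53≤58, max drawdown 21≤32, expected return 16.2≥13.7).
Pareto-optimal: P1, P2, P4, P5, P6, P7 → 6.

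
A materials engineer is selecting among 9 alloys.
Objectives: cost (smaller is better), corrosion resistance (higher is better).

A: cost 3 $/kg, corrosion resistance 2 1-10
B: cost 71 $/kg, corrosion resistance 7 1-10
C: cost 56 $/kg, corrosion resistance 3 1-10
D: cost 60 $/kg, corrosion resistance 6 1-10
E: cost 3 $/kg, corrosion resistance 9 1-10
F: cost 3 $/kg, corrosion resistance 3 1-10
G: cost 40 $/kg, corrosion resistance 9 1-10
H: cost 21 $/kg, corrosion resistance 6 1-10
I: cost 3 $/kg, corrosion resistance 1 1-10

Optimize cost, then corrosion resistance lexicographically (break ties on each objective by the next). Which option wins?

E

First minimize cost: best is 3, kept {A, E, F, I}.
Then maximize corrosion resistance: best is 9, kept {E}.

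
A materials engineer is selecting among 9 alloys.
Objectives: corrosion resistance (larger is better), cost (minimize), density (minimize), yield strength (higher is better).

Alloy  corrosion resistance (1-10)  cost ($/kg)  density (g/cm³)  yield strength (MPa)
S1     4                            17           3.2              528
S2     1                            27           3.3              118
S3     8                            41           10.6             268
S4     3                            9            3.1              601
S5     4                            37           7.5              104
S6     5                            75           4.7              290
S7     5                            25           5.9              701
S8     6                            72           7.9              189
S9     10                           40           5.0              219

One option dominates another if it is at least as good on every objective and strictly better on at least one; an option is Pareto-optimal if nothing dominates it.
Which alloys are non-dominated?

S1: not dominated.
S2: dominated by S1 (corrosion resistance 4≥1, cost 17≤27, density 3.2≤3.3, yield strength 528≥118).
S3: not dominated.
S4: not dominated (best cost).
S5: dominated by S1 (corrosion resistance 4≥4, cost 17≤37, density 3.2≤7.5, yield strength 528≥104).
S6: not dominated.
S7: not dominated (best yield strength).
S8: dominated by S9 (corrosion resistance 10≥6, cost 40≤72, density 5.0≤7.9, yield strength 219≥189).
S9: not dominated (best corrosion resistance).

S1, S3, S4, S6, S7, S9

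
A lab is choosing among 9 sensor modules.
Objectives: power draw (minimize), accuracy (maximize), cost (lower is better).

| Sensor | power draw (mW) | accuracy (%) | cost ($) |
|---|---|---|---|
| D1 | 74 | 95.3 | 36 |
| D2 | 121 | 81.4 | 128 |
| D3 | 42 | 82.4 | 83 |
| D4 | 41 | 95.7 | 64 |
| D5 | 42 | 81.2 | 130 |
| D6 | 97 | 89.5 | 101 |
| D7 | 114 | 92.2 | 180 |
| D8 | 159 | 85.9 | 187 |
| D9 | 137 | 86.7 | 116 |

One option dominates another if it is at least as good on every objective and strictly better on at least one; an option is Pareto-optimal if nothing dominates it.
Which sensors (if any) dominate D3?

D4

D4: power draw 41≤42, accuracy 95.7≥82.4, cost 64≤83 — dominates D3.
Others (D1, D2, D5, D6, D7, D8, D9) are each worse than D3 on at least one objective.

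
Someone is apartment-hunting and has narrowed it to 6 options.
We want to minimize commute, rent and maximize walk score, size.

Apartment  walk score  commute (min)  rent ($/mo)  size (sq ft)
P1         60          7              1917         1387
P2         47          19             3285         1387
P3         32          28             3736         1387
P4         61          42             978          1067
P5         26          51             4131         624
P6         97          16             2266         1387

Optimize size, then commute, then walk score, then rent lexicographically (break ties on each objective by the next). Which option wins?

First maximize size: best is 1387, kept {P1, P2, P3, P6}.
Then minimize commute: best is 7, kept {P1}.

P1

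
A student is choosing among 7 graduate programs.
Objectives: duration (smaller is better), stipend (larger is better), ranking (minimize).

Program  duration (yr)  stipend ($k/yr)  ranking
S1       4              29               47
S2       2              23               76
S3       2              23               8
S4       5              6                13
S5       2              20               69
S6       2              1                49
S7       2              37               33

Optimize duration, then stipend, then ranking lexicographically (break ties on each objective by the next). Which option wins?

First minimize duration: best is 2, kept {S2, S3, S5, S6, S7}.
Then maximize stipend: best is 37, kept {S7}.

S7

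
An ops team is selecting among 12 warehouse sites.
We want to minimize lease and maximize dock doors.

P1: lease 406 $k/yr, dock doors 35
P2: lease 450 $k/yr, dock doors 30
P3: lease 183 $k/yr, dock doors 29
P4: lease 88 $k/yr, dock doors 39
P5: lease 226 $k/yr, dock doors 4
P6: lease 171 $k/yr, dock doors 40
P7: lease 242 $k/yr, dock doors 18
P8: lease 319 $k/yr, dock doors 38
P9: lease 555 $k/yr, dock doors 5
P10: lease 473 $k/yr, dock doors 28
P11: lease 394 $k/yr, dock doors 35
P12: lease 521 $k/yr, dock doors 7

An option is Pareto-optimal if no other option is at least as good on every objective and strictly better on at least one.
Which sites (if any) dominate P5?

P3, P4, P6

P3: lease 183≤226, dock doors 29≥4 — dominates P5.
P4: lease 88≤226, dock doors 39≥4 — dominates P5.
P6: lease 171≤226, dock doors 40≥4 — dominates P5.
Others (P1, P2, P7, P8, P9, P10, P11, P12) are each worse than P5 on at least one objective.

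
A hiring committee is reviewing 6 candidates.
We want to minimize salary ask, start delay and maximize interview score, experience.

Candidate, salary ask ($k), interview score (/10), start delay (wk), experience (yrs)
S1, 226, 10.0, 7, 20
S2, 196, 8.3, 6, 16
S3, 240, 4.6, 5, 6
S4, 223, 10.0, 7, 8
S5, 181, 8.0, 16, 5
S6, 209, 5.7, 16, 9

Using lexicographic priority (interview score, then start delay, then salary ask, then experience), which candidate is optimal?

S4

First maximize interview score: best is 10.0, kept {S1, S4}.
Then minimize start delay: best is 7, kept {S1, S4}.
Then minimize salary ask: best is 223, kept {S4}.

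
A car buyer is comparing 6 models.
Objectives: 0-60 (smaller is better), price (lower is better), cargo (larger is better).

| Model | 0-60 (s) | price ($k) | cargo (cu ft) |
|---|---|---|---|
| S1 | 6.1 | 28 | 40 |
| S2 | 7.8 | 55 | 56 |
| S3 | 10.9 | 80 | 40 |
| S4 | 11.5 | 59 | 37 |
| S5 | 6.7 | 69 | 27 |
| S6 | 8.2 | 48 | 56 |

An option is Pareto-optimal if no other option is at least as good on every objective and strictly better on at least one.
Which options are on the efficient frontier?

S1, S2, S6

S1: not dominated (best 0-60).
S2: not dominated.
S3: dominated by S1 (0-60 6.1≤10.9, price 28≤80, cargo 40≥40).
S4: dominated by S1 (0-60 6.1≤11.5, price 28≤59, cargo 40≥37).
S5: dominated by S1 (0-60 6.1≤6.7, price 28≤69, cargo 40≥27).
S6: not dominated.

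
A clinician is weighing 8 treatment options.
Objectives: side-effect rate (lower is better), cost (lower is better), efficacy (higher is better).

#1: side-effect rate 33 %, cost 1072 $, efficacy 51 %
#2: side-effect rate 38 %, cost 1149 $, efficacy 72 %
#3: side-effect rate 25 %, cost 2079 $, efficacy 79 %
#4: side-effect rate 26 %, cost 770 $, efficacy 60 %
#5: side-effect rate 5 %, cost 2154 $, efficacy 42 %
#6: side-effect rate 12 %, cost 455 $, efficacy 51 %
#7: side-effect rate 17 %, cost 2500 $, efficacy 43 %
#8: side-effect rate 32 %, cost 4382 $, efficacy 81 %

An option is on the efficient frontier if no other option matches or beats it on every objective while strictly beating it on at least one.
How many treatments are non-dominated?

6

#1: dominated by #4 (side-effect rate 26≤33, cost 770≤1072, efficacy 60≥51).
#2: not dominated.
#3: not dominated.
#4: not dominated.
#5: not dominated (best side-effect rate).
#6: not dominated (best cost).
#7: dominated by #6 (side-effect rate 12≤17, cost 455≤2500, efficacy 51≥43).
#8: not dominated (best efficacy).
Pareto-optimal: #2, #3, #4, #5, #6, #8 → 6.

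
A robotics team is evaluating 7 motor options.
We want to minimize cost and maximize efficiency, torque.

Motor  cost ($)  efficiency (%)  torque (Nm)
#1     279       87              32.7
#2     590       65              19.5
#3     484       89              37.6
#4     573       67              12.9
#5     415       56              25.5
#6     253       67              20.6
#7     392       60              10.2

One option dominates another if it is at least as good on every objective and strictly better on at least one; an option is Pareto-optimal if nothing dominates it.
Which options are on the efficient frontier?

#1: not dominated.
#2: dominated by #1 (cost 279≤590, efficiency 87≥65, torque 32.7≥19.5).
#3: not dominated (best efficiency).
#4: dominated by #1 (cost 279≤573, efficiency 87≥67, torque 32.7≥12.9).
#5: dominated by #1 (cost 279≤415, efficiency 87≥56, torque 32.7≥25.5).
#6: not dominated (best cost).
#7: dominated by #1 (cost 279≤392, efficiency 87≥60, torque 32.7≥10.2).

#1, #3, #6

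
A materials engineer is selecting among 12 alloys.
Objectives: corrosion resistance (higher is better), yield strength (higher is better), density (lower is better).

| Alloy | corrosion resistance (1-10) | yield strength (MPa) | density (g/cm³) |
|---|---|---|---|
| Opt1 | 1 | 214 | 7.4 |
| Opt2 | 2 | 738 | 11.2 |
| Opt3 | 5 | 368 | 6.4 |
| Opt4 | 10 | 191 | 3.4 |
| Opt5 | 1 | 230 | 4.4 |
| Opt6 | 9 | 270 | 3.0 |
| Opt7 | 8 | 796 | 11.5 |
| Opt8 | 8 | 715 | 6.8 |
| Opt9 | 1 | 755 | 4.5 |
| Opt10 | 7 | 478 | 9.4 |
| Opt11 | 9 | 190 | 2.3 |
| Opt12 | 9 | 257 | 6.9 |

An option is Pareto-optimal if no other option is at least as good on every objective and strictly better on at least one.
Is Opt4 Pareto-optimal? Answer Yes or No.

Yes

Opt1: worse on corrosion resistance (1 vs 10).
Opt2: worse on corrosion resistance (2 vs 10).
Opt3: worse on corrosion resistance (5 vs 10).
Opt5: worse on corrosion resistance (1 vs 10).
Opt6: worse on corrosion resistance (9 vs 10).
Opt7: worse on corrosion resistance (8 vs 10).
Opt8: worse on corrosion resistance (8 vs 10).
Opt9: worse on corrosion resistance (1 vs 10).
Opt10: worse on corrosion resistance (7 vs 10).
Opt11: worse on corrosion resistance (9 vs 10).
Opt12: worse on corrosion resistance (9 vs 10).
No option is at least as good as Opt4 on every objective and strictly better on one.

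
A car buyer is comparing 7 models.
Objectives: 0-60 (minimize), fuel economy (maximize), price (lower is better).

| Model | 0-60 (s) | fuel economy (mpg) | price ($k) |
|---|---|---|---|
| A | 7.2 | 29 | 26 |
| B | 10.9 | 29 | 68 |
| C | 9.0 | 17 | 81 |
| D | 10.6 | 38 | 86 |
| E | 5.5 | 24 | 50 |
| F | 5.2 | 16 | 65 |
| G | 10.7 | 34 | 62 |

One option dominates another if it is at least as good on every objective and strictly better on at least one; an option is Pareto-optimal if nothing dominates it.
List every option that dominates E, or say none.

A: worse on 0-60 (7.2 vs 5.5).
B: worse on 0-60 (10.9 vs 5.5).
C: worse on 0-60 (9.0 vs 5.5).
D: worse on 0-60 (10.6 vs 5.5).
F: worse on fuel economy (16 vs 24).
G: worse on 0-60 (10.7 vs 5.5).
No option dominates E.

none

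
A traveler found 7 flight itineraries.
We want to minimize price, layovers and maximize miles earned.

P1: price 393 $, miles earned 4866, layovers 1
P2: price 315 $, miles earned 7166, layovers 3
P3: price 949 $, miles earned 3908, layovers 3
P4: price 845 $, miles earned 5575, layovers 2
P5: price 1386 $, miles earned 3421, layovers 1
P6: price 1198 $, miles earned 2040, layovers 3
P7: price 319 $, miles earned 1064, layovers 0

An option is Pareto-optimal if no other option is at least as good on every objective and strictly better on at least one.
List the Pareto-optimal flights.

P1: not dominated.
P2: not dominated (best price).
P3: dominated by P1 (price 393≤949, miles earned 4866≥3908, layovers 1≤3).
P4: not dominated.
P5: dominated by P1 (price 393≤1386, miles earned 4866≥3421, layovers 1≤1).
P6: dominated by P1 (price 393≤1198, miles earned 4866≥2040, layovers 1≤3).
P7: not dominated (best layovers).

P1, P2, P4, P7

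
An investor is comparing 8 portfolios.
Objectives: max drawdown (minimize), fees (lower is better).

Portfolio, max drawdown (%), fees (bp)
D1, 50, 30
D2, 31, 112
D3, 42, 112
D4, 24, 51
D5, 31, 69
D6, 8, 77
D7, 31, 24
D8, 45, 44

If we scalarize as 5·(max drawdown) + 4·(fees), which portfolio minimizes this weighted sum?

D1: 5·50 + 4·30 = 370
D2: 5·31 + 4·112 = 603
D3: 5·42 + 4·112 = 658
D4: 5·24 + 4·51 = 324
D5: 5·31 + 4·69 = 431
D6: 5·8 + 4·77 = 348
D7: 5·31 + 4·24 = 251
D8: 5·45 + 4·44 = 401
Lowest: D7 at 251.

D7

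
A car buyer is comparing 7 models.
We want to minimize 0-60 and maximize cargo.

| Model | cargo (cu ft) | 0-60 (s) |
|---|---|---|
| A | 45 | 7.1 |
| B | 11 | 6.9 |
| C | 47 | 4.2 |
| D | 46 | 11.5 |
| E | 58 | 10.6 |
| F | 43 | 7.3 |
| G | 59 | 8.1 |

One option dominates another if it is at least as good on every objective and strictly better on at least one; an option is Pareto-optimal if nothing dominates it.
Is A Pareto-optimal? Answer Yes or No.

C vs A: cargo 47≥45, 0-60 4.2≤7.1 — C is at least as good on every objective and strictly better on at least one, so C dominates A.

No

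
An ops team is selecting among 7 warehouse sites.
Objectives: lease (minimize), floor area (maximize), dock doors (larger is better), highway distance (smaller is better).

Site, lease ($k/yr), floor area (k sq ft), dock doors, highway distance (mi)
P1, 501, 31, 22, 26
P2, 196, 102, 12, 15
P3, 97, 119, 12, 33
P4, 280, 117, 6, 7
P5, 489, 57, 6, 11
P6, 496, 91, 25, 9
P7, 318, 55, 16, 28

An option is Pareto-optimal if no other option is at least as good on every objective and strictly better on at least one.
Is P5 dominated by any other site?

Yes

P4 vs P5: lease 280≤489, floor area 117≥57, dock doors 6≥6, highway distance 7≤11 — P4 is at least as good on every objective and strictly better on at least one, so P4 dominates P5.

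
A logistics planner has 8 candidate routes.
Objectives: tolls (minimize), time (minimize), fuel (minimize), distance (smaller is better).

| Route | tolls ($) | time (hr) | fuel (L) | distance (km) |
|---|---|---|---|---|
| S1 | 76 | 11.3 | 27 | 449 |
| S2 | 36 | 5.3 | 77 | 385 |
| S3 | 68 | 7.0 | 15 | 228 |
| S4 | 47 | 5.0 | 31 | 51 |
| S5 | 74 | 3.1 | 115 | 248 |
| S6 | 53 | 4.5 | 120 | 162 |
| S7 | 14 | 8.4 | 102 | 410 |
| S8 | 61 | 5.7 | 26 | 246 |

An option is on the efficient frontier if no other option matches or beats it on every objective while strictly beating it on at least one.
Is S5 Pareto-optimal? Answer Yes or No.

S1: worse on tolls (76 vs 74).
S2: worse on time (5.3 vs 3.1).
S3: worse on time (7.0 vs 3.1).
S4: worse on time (5.0 vs 3.1).
S6: worse on time (4.5 vs 3.1).
S7: worse on time (8.4 vs 3.1).
S8: worse on time (5.7 vs 3.1).
No option is at least as good as S5 on every objective and strictly better on one.

Yes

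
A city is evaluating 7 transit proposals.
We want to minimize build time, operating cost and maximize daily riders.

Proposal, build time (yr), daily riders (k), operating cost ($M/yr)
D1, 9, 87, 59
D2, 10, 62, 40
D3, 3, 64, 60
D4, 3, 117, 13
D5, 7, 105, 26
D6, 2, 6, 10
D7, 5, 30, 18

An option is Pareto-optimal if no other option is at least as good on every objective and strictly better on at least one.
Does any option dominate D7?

Yes

D4 vs D7: build time 3≤5, daily riders 117≥30, operating cost 13≤18 — D4 is at least as good on every objective and strictly better on at least one, so D4 dominates D7.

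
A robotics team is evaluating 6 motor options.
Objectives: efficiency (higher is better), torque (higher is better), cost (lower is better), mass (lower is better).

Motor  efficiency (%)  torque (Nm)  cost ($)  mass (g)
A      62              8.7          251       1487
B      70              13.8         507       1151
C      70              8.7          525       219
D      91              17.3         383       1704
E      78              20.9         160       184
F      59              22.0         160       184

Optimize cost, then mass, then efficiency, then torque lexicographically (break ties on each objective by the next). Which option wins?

E

First minimize cost: best is 160, kept {E, F}.
Then minimize mass: best is 184, kept {E, F}.
Then maximize efficiency: best is 78, kept {E}.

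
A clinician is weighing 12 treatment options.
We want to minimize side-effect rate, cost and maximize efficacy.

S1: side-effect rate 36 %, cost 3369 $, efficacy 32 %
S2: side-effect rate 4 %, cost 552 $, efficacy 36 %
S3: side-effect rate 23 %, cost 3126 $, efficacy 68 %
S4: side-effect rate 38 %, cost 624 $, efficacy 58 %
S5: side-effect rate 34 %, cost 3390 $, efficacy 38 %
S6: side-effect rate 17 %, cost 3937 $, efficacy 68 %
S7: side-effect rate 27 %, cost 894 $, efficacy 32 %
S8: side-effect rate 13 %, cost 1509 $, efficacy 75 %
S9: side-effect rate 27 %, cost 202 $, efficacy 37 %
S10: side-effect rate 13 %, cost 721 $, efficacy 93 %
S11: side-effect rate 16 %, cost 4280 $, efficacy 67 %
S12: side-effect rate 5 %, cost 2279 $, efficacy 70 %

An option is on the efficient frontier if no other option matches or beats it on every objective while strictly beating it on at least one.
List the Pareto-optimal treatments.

S2, S4, S9, S10, S12

S1: dominated by S2 (side-effect rate 4≤36, cost 552≤3369, efficacy 36≥32).
S2: not dominated (best side-effect rate).
S3: dominated by S8 (side-effect rate 13≤23, cost 1509≤3126, efficacy 75≥68).
S4: not dominated.
S5: dominated by S3 (side-effect rate 23≤34, cost 3126≤3390, efficacy 68≥38).
S6: dominated by S8 (side-effect rate 13≤17, cost 1509≤3937, efficacy 75≥68).
S7: dominated by S2 (side-effect rate 4≤27, cost 552≤894, efficacy 36≥32).
S8: dominated by S10 (side-effect rate 13≤13, cost 721≤1509, efficacy 93≥75).
S9: not dominated (best cost).
S10: not dominated (best efficacy).
S11: dominated by S8 (side-effect rate 13≤16, cost 1509≤4280, efficacy 75≥67).
S12: not dominated.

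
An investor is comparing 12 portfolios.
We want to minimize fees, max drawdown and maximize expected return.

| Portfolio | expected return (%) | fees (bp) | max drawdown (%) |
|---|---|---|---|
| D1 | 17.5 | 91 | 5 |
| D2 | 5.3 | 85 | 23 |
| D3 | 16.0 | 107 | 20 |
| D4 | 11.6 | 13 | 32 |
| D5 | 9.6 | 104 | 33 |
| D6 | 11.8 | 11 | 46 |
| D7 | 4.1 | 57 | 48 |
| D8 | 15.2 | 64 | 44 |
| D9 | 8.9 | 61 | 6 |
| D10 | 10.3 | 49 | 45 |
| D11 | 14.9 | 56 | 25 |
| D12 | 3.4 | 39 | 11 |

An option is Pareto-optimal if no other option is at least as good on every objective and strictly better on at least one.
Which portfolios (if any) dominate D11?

D1: worse on fees (91 vs 56).
D2: worse on expected return (5.3 vs 14.9).
D3: worse on fees (107 vs 56).
D4: worse on expected return (11.6 vs 14.9).
D5: worse on expected return (9.6 vs 14.9).
D6: worse on expected return (11.8 vs 14.9).
D7: worse on expected return (4.1 vs 14.9).
D8: worse on fees (64 vs 56).
D9: worse on expected return (8.9 vs 14.9).
D10: worse on expected return (10.3 vs 14.9).
D12: worse on expected return (3.4 vs 14.9).
No option dominates D11.

none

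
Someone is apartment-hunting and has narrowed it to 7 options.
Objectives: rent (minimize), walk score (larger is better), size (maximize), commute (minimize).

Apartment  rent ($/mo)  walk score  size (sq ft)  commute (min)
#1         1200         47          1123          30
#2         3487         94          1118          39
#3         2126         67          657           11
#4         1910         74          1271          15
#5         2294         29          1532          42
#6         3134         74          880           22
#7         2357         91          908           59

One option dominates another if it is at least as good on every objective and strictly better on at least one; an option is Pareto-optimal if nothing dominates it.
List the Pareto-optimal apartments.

#1: not dominated (best rent).
#2: not dominated (best walk score).
#3: not dominated (best commute).
#4: not dominated.
#5: not dominated (best size).
#6: dominated by #4 (rent 1910≤3134, walk score 74≥74, size 1271≥880, commute 15≤22).
#7: not dominated.

#1, #2, #3, #4, #5, #7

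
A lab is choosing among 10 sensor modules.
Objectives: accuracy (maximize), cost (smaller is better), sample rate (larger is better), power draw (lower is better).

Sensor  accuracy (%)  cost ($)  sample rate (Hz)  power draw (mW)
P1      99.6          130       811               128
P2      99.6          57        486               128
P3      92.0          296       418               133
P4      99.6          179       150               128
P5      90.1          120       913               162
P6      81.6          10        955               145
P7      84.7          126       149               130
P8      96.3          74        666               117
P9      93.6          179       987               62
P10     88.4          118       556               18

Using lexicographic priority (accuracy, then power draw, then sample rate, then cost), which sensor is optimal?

P1

First maximize accuracy: best is 99.6, kept {P1, P2, P4}.
Then minimize power draw: best is 128, kept {P1, P2, P4}.
Then maximize sample rate: best is 811, kept {P1}.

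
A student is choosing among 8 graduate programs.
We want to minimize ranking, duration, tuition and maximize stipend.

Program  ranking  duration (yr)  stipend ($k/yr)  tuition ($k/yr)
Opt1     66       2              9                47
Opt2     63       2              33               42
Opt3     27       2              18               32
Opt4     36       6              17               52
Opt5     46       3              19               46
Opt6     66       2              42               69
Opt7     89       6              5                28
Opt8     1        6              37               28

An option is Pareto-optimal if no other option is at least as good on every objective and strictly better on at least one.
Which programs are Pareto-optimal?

Opt2, Opt3, Opt5, Opt6, Opt8

Opt1: dominated by Opt2 (ranking 63≤66, duration 2≤2, stipend 33≥9, tuition 42≤47).
Opt2: not dominated.
Opt3: not dominated.
Opt4: dominated by Opt3 (ranking 27≤36, duration 2≤6, stipend 18≥17, tuition 32≤52).
Opt5: not dominated.
Opt6: not dominated (best stipend).
Opt7: dominated by Opt8 (ranking 1≤89, duration 6≤6, stipend 37≥5, tuition 28≤28).
Opt8: not dominated (best ranking).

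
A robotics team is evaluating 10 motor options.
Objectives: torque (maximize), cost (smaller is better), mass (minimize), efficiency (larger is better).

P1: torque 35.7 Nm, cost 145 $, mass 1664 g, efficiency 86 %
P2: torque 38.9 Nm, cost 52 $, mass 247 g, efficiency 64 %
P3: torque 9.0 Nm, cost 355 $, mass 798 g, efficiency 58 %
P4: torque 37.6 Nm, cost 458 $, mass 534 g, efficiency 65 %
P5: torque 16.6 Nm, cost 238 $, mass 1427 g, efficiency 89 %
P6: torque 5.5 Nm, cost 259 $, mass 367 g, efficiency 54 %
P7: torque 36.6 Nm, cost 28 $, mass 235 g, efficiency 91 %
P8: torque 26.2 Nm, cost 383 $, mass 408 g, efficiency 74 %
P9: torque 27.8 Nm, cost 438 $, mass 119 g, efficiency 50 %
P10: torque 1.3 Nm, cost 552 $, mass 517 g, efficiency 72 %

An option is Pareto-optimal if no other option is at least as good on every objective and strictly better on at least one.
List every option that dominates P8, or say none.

P7: torque 36.6≥26.2, cost 28≤383, mass 235≤408, efficiency 91≥74 — dominates P8.
Others (P1, P2, P3, P4, P5, P6, P9, P10) are each worse than P8 on at least one objective.

P7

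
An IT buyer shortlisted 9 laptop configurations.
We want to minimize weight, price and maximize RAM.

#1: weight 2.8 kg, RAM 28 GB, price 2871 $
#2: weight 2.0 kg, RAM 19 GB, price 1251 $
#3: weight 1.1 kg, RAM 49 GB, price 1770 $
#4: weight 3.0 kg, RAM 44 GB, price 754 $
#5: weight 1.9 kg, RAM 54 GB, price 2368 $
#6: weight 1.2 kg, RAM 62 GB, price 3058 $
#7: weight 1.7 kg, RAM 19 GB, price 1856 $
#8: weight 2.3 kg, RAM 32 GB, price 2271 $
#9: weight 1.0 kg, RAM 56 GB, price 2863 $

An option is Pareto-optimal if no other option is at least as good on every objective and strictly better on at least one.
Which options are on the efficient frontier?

#2, #3, #4, #5, #6, #9

#1: dominated by #3 (weight 1.1≤2.8, RAM 49≥28, price 1770≤2871).
#2: not dominated.
#3: not dominated.
#4: not dominated (best price).
#5: not dominated.
#6: not dominated (best RAM).
#7: dominated by #3 (weight 1.1≤1.7, RAM 49≥19, price 1770≤1856).
#8: dominated by #3 (weight 1.1≤2.3, RAM 49≥32, price 1770≤2271).
#9: not dominated (best weight).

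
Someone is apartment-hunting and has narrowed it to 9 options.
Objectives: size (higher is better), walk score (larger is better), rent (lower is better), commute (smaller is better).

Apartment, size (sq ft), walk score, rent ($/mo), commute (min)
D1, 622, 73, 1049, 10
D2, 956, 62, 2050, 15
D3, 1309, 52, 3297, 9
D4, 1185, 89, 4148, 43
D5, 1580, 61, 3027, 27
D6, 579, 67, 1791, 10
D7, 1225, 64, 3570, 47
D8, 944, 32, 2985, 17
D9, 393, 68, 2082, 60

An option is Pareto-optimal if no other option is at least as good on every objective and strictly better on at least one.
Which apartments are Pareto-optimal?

D1: not dominated (best rent).
D2: not dominated.
D3: not dominated (best commute).
D4: not dominated (best walk score).
D5: not dominated (best size).
D6: dominated by D1 (size 622≥579, walk score 73≥67, rent 1049≤1791, commute 10≤10).
D7: not dominated.
D8: dominated by D2 (size 956≥944, walk score 62≥32, rent 2050≤2985, commute 15≤17).
D9: dominated by D1 (size 622≥393, walk score 73≥68, rent 1049≤2082, commute 10≤60).

D1, D2, D3, D4, D5, D7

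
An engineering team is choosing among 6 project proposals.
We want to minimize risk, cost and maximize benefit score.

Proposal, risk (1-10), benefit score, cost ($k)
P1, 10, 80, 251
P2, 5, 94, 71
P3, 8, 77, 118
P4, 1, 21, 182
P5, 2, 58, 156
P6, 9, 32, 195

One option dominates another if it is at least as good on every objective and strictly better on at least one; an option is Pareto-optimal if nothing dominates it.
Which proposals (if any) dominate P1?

P2: risk 5≤10, benefit score 94≥80, cost 71≤251 — dominates P1.
Others (P3, P4, P5, P6) are each worse than P1 on at least one objective.

P2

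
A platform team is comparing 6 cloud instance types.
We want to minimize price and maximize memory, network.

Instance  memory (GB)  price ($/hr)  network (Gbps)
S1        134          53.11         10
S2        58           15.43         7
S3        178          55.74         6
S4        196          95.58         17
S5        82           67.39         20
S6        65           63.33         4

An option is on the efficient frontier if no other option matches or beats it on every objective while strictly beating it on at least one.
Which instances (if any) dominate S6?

S1: memory 134≥65, price 53.11≤63.33, network 10≥4 — dominates S6.
S3: memory 178≥65, price 55.74≤63.33, network 6≥4 — dominates S6.
Others (S2, S4, S5) are each worse than S6 on at least one objective.

S1, S3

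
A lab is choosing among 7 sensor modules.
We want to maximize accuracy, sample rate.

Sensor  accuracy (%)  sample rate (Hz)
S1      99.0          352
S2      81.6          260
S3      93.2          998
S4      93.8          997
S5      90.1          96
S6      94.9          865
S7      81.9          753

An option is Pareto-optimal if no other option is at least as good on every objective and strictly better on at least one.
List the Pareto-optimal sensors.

S1, S3, S4, S6

S1: not dominated (best accuracy).
S2: dominated by S1 (accuracy 99.0≥81.6, sample rate 352≥260).
S3: not dominated (best sample rate).
S4: not dominated.
S5: dominated by S1 (accuracy 99.0≥90.1, sample rate 352≥96).
S6: not dominated.
S7: dominated by S3 (accuracy 93.2≥81.9, sample rate 998≥753).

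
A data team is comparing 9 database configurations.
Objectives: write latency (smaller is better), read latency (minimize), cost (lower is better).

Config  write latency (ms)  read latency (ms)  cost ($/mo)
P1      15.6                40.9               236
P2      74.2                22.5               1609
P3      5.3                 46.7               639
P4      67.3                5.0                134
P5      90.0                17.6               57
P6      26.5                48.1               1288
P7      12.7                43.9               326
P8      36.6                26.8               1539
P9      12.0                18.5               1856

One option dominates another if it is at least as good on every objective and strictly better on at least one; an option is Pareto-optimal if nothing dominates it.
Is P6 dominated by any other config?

P1 vs P6: write latency 15.6≤26.5, read latency 40.9≤48.1, cost 236≤1288 — P1 is at least as good on every objective and strictly better on at least one, so P1 dominates P6.

Yes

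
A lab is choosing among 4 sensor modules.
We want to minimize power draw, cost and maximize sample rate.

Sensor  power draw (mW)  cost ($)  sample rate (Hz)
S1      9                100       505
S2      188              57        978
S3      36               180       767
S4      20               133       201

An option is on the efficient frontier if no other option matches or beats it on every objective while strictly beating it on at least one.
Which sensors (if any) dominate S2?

none

S1: worse on cost (100 vs 57).
S3: worse on cost (180 vs 57).
S4: worse on cost (133 vs 57).
No option dominates S2.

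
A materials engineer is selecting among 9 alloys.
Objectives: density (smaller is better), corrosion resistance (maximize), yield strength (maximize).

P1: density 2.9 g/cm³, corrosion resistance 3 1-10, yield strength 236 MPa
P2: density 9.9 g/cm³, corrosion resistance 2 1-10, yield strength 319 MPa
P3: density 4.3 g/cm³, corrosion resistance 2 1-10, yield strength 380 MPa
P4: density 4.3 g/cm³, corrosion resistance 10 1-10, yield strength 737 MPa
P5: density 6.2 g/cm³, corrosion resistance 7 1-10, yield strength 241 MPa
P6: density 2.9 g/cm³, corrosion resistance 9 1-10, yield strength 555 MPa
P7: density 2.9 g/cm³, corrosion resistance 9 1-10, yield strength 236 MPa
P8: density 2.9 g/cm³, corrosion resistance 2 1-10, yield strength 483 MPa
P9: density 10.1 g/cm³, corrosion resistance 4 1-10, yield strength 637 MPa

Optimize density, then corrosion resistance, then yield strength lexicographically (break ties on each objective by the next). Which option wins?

First minimize density: best is 2.9, kept {P1, P6, P7, P8}.
Then maximize corrosion resistance: best is 9, kept {P6, P7}.
Then maximize yield strength: best is 555, kept {P6}.

P6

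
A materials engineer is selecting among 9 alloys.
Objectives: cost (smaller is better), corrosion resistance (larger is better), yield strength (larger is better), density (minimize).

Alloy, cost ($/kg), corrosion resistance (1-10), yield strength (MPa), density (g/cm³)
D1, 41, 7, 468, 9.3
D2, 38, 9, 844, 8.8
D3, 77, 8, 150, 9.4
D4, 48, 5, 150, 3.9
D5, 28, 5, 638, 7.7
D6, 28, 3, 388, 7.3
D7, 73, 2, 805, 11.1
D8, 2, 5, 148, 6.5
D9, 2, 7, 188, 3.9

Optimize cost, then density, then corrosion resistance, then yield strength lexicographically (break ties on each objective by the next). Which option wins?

First minimize cost: best is 2, kept {D8, D9}.
Then minimize density: best is 3.9, kept {D9}.

D9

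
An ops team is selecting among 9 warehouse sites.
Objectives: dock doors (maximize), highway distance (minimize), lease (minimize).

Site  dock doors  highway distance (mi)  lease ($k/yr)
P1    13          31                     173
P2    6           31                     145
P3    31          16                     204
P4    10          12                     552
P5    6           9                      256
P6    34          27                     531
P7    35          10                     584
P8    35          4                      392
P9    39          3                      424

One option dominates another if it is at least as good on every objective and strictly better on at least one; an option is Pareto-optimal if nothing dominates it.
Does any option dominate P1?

P2: worse on dock doors (6 vs 13).
P3: worse on lease (204 vs 173).
P4: worse on dock doors (10 vs 13).
P5: worse on dock doors (6 vs 13).
P6: worse on lease (531 vs 173).
P7: worse on lease (584 vs 173).
P8: worse on lease (392 vs 173).
P9: worse on lease (424 vs 173).
No option is at least as good as P1 on every objective and strictly better on one.

No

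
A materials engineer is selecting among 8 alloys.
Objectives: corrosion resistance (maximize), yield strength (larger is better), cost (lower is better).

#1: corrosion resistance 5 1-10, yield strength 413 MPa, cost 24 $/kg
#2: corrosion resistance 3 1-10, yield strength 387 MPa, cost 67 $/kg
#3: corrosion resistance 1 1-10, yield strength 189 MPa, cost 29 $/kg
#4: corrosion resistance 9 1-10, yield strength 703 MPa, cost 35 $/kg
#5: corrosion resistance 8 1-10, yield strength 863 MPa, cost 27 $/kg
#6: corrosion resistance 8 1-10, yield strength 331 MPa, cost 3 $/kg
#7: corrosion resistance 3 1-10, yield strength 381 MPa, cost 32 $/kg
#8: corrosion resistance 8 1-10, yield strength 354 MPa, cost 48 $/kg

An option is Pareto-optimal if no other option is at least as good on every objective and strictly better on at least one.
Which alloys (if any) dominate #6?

none

#1: worse on corrosion resistance (5 vs 8).
#2: worse on corrosion resistance (3 vs 8).
#3: worse on corrosion resistance (1 vs 8).
#4: worse on cost (35 vs 3).
#5: worse on cost (27 vs 3).
#7: worse on corrosion resistance (3 vs 8).
#8: worse on cost (48 vs 3).
No option dominates #6.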